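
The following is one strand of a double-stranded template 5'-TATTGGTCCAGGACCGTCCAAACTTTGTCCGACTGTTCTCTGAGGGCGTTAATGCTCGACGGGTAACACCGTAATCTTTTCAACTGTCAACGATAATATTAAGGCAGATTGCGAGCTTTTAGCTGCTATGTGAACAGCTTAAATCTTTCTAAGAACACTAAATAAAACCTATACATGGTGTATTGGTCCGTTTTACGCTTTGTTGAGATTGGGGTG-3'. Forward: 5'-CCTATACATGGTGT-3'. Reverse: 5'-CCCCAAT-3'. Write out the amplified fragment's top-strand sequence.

Scanning the template, CCTATACATGGTGT occurs at positions 168–181; this primer anneals to the bottom strand there with its 3' end pointing downstream.
Taking the reverse complement of CCCCAAT gives ATTGGGG, found at positions 208–214 on the template; the primer anneals here to the top strand with its 3' end pointing upstream.
The product is the template from position 168 through 214 (47 bp).

5'-CCTATACATGGTGTATTGGTCCGTTTTACGCTTTGTTGAGATTGGGG-3'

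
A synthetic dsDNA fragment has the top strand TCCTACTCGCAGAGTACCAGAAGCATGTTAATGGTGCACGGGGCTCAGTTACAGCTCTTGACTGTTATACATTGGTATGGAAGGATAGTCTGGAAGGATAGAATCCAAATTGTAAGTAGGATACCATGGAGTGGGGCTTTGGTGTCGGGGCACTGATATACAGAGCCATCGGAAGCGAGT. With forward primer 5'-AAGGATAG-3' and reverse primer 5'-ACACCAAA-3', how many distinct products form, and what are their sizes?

Two products: 65 bp, 52 bp

The forward primer AAGGATAG matches the top strand at positions 81–88, 94–101.
The reverse primer's reverse complement is TTTGGTGT, matching at positions 138–145.
Each forward site pairs with the reverse site to give a product ending at position 145: sizes 65, 52 bp.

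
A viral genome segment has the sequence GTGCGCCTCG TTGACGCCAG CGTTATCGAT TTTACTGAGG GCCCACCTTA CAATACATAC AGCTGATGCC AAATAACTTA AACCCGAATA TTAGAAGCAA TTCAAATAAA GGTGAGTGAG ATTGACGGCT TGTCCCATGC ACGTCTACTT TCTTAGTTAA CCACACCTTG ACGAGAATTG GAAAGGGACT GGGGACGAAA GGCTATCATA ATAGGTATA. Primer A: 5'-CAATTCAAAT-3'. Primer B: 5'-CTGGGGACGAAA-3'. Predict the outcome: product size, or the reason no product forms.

Primer A (CAATTCAAAT) matches the top strand at positions 98–107 (3' end points downstream).
Primer B (CTGGGGACGAAA) also matches the top strand directly, at positions 189–200 — its reverse complement TTTCGTCCCCAG is not present.
Both primers anneal to the bottom strand with 3' ends pointing the same way, so neither can prime synthesis back toward the other.

No product — both primers anneal to the same strand and extend in the same direction.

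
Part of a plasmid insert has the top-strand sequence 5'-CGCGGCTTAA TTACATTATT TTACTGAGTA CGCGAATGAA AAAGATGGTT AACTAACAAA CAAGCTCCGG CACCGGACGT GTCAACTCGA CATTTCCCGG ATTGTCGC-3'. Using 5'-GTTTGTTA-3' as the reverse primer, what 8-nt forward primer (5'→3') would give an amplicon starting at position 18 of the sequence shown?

The reverse primer's reverse complement TAACAAAC matches the template at positions 54–61; the product starts at position 18.
The forward primer is identical to the top strand over positions 18–25: ATTTTACT.

5'-ATTTTACT-3'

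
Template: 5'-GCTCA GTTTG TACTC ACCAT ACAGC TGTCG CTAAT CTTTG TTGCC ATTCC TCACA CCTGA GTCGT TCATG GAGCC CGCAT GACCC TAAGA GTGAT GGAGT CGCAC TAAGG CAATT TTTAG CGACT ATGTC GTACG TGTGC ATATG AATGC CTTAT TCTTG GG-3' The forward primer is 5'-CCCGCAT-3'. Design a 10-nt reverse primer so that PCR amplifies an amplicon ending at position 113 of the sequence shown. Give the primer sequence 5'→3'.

5'-TTGCCTTAGT-3'

The forward primer binds at positions 74–80; the product's 3' end on the top strand is position 113.
The reverse primer anneals to the top strand over positions 104–113, i.e. to ACTAAGGCAA.
Its sequence written 5'→3' is the reverse complement: TTGCCTTAGT.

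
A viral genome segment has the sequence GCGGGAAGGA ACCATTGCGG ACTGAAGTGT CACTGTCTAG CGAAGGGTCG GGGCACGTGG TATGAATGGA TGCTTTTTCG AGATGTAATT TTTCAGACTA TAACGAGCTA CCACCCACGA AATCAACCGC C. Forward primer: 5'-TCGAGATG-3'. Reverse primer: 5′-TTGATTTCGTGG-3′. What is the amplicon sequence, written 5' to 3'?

5'-TCGAGATGTAATTTTTCAGACTATAACGAGCTACCACCCACGAAATCAA-3'

Scanning the template, TCGAGATG occurs at positions 78–85; this primer anneals to the bottom strand there with its 3' end pointing downstream.
Taking the reverse complement of TTGATTTCGTGG gives CCACGAAATCAA, found at positions 115–126 on the template; the primer anneals here to the top strand with its 3' end pointing upstream.
The product is the template from position 78 through 126 (49 bp).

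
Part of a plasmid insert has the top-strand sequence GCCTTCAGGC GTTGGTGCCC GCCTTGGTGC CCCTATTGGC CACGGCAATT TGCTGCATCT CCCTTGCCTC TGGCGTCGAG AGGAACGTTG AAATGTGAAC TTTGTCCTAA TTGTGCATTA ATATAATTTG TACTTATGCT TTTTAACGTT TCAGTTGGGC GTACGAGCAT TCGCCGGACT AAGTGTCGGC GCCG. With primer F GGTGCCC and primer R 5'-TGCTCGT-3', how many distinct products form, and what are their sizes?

Two products: 156 bp, 144 bp

The forward primer GGTGCCC matches the top strand at positions 14–20, 26–32.
The reverse primer's reverse complement is ACGAGCA, matching at positions 163–169.
Each forward site pairs with the reverse site to give a product ending at position 169: sizes 156, 144 bp.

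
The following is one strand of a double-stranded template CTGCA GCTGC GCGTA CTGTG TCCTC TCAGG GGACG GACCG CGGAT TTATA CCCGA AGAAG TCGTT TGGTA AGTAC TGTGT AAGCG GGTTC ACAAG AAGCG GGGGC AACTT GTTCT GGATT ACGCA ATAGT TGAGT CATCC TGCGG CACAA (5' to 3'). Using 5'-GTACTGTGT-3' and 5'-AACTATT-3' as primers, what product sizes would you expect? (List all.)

The forward primer GTACTGTGT matches the top strand at positions 13–21, 72–80.
The reverse primer's reverse complement is AATAGTT, matching at positions 125–131.
Each forward site pairs with the reverse site to give a product ending at position 131: sizes 119, 60 bp.

119 bp, 60 bp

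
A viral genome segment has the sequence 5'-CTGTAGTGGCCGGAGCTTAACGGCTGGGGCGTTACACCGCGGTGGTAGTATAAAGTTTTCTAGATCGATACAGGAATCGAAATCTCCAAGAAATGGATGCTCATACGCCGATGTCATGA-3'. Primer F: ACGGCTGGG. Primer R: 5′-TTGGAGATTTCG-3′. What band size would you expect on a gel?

Forward primer ACGGCTGGG is found on the top strand at positions 20–28.
Reverse complement of the reverse primer: CGAAATCTCCAA. This occurs on the top strand at positions 78–89.
The product runs from position 20 to position 89, so its length is 89 − 20 + 1 = 70 bp.

70 bp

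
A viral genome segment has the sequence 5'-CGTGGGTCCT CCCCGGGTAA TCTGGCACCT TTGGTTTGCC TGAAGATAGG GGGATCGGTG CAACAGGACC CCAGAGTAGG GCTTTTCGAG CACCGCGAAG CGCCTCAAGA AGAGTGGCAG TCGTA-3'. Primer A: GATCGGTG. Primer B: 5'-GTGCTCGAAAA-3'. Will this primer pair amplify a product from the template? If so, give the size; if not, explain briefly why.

Yes — a 41 bp product.

Primer A (GATCGGTG) matches the top strand at positions 53–60; it acts as a forward primer.
Primer B's reverse complement is TTTTCGAGCAC, matching the top strand at positions 83–93; it acts as a reverse primer.
The 3' ends face each other across positions 53–93, giving a 41 bp product.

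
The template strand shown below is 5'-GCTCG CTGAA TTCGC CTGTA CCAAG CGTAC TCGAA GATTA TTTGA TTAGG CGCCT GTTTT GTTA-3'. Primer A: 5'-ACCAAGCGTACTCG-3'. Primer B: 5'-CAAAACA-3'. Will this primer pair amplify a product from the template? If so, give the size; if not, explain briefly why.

Yes — a 42 bp product.

Primer A (ACCAAGCGTACTCG) matches the top strand at positions 20–33; it acts as a forward primer.
Primer B's reverse complement is TGTTTTG, matching the top strand at positions 55–61; it acts as a reverse primer.
The 3' ends face each other across positions 20–61, giving a 42 bp product.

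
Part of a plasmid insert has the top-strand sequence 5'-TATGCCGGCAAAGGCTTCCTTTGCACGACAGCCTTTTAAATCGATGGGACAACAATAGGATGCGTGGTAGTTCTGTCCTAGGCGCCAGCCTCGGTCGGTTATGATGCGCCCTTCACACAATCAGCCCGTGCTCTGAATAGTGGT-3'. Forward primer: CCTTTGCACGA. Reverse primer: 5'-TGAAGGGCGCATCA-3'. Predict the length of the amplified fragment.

Scanning the template, CCTTTGCACGA occurs at positions 18–28; this primer anneals to the bottom strand there with its 3' end pointing downstream.
The reverse primer's reverse complement is TGATGCGCCCTTCA, which matches the template at positions 102–115.
Amplicon spans positions 18–115: 98 bp.

98 bp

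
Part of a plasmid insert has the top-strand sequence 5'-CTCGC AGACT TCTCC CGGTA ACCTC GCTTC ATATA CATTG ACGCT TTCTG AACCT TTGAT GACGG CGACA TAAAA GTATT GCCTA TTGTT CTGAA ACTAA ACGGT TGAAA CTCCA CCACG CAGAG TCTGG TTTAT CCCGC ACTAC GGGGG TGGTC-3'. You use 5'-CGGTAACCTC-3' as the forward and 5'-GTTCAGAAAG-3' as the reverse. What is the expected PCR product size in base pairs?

38 bp

The forward primer matches the template at positions 16–25.
Taking the reverse complement of GTTCAGAAAG gives CTTTCTGAAC, found at positions 44–53 on the template; the primer anneals here to the top strand with its 3' end pointing upstream.
The product runs from position 16 to position 53, so its length is 53 − 16 + 1 = 38 bp.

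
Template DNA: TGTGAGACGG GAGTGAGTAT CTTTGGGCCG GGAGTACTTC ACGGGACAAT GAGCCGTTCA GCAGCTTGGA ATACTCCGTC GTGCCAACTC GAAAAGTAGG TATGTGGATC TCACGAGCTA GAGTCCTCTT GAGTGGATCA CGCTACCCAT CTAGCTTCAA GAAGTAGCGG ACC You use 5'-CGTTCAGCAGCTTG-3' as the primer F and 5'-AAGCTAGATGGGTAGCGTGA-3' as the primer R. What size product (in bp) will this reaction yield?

Forward primer CGTTCAGCAGCTTG is found on the top strand at positions 55–68.
Reverse complement of the reverse primer: TCACGCTACCCATCTAGCTT. This occurs on the top strand at positions 138–157.
The product runs from position 55 to position 157, so its length is 157 − 55 + 1 = 103 bp.

103 bp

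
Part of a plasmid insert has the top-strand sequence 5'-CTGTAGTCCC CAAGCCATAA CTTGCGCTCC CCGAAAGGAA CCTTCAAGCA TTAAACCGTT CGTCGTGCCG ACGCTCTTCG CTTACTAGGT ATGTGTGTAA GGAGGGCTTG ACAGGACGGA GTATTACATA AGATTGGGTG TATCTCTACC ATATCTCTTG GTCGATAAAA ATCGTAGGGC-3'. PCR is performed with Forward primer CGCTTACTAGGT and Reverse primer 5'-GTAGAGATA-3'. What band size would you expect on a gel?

Forward primer CGCTTACTAGGT is found on the top strand at positions 79–90.
Reverse complement of the reverse primer: TATCTCTAC. This occurs on the top strand at positions 141–149.
Product length = (reverse-primer end) − (forward-primer start) + 1 = 149 − 79 + 1 = 71 bp.

71 bp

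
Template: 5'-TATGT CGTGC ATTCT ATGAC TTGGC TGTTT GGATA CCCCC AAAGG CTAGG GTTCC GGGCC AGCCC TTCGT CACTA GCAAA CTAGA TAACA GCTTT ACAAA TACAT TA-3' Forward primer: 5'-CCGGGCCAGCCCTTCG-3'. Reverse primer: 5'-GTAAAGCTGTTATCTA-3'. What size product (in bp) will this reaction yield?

44 bp

The forward primer matches the template at positions 54–69.
Taking the reverse complement of GTAAAGCTGTTATCTA gives TAGATAACAGCTTTAC, found at positions 82–97 on the template; the primer anneals here to the top strand with its 3' end pointing upstream.
Product length = (reverse-primer end) − (forward-primer start) + 1 = 97 − 54 + 1 = 44 bp.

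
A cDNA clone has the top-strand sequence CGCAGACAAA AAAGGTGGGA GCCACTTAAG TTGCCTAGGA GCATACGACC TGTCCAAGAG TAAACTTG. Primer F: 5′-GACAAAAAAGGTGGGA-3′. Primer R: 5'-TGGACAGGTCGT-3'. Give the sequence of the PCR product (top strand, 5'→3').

Scanning the template, GACAAAAAAGGTGGGA occurs at positions 5–20; this primer anneals to the bottom strand there with its 3' end pointing downstream.
Reverse complement of the reverse primer: ACGACCTGTCCA. This occurs on the top strand at positions 45–56.
The product is the template from position 5 through 56 (52 bp).

5'-GACAAAAAAGGTGGGAGCCACTTAAGTTGCCTAGGAGCATACGACCTGTCCA-3'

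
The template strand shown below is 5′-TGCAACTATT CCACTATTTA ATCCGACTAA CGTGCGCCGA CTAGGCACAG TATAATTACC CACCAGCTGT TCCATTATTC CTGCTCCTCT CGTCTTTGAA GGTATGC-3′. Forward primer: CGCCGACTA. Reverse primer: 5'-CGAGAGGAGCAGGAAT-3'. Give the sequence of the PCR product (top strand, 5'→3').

5'-CGCCGACTAGGCACAGTATAATTACCCACCAGCTGTTCCATTATTCCTGCTCCTCTCG-3'

The forward primer matches the template at positions 35–43.
Taking the reverse complement of CGAGAGGAGCAGGAAT gives ATTCCTGCTCCTCTCG, found at positions 77–92 on the template; the primer anneals here to the top strand with its 3' end pointing upstream.
The product is the template from position 35 through 92 (58 bp).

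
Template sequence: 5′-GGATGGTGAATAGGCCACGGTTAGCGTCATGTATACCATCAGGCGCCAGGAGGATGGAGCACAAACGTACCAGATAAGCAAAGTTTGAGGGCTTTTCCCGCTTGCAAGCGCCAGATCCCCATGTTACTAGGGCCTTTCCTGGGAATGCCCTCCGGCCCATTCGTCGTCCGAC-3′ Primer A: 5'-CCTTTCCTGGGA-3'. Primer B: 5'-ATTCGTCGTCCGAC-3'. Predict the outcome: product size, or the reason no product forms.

No product — both primers anneal to the same strand and extend in the same direction.

Primer A (CCTTTCCTGGGA) matches the top strand at positions 133–144 (3' end points downstream).
Primer B (ATTCGTCGTCCGAC) also matches the top strand directly, at positions 159–172 — its reverse complement GTCGGACGACGAAT is not present.
Both primers anneal to the bottom strand with 3' ends pointing the same way, so neither can prime synthesis back toward the other.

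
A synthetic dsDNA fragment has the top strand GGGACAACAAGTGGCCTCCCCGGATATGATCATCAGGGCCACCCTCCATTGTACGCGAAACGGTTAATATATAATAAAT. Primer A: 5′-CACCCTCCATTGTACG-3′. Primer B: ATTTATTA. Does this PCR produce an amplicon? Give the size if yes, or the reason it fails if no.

Yes — a 40 bp product.

Primer A (CACCCTCCATTGTACG) matches the top strand at positions 40–55; it acts as a forward primer.
Primer B's reverse complement is TAATAAAT, matching the top strand at positions 72–79; it acts as a reverse primer.
The 3' ends face each other across positions 40–79, giving a 40 bp product.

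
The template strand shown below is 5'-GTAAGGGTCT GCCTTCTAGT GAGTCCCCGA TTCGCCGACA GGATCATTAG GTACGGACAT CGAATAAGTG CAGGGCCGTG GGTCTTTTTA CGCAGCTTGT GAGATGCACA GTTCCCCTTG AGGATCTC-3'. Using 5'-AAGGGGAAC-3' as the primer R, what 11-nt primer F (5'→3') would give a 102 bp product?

5'-AGTGAGTCCCC-3'

The reverse primer's reverse complement GTTCCCCTT matches the template at positions 111–119, so the product ends at position 119.
A 102 bp product then starts at position 119 − 102 + 1 = 18.
The forward primer is identical to the top strand there: AGTGAGTCCCC.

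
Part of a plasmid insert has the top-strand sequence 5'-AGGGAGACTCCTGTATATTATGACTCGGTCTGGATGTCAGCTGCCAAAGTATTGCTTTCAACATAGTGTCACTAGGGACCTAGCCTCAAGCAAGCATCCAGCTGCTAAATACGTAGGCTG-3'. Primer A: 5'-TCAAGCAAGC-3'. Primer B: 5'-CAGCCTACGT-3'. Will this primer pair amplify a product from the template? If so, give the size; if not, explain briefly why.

Yes — a 35 bp product.

Primer A (TCAAGCAAGC) matches the top strand at positions 86–95; it acts as a forward primer.
Primer B's reverse complement is ACGTAGGCTG, matching the top strand at positions 111–120; it acts as a reverse primer.
The 3' ends face each other across positions 86–120, giving a 35 bp product.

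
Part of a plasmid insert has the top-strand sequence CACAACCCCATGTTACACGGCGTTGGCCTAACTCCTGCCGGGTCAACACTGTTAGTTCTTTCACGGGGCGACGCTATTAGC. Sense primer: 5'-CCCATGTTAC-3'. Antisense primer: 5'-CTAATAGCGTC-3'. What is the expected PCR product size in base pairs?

74 bp

The forward primer matches the template at positions 7–16.
Taking the reverse complement of CTAATAGCGTC gives GACGCTATTAG, found at positions 70–80 on the template; the primer anneals here to the top strand with its 3' end pointing upstream.
The product runs from position 7 to position 80, so its length is 80 − 7 + 1 = 74 bp.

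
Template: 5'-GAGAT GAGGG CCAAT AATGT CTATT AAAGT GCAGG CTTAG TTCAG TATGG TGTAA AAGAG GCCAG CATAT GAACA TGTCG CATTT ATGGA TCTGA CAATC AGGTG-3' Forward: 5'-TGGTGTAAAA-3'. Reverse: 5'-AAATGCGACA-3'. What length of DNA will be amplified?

The forward primer matches the template at positions 48–57.
The reverse primer's reverse complement is TGTCGCATTT, which matches the template at positions 76–85.
Product length = (reverse-primer end) − (forward-primer start) + 1 = 85 − 48 + 1 = 38 bp.

38 bp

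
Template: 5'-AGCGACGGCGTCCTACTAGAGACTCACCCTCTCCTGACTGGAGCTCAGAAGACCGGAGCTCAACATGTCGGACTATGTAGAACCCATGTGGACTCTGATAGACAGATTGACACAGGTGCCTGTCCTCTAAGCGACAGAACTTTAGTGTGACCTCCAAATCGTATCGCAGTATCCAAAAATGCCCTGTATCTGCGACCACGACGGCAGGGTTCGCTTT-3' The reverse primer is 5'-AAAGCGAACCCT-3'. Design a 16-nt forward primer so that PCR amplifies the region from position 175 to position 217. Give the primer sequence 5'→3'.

5'-AAAAATGCCCTGTATC-3'

The reverse primer's reverse complement AGGGTTCGCTTT matches the template at positions 206–217; the product starts at position 175.
The forward primer is identical to the top strand over positions 175–190: AAAAATGCCCTGTATC.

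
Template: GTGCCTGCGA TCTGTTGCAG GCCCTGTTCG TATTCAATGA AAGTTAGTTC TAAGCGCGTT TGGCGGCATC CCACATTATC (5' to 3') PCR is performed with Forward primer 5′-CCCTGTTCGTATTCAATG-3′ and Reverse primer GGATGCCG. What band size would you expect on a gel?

50 bp

The forward primer matches the template at positions 22–39.
The reverse primer's reverse complement is CGGCATCC, which matches the template at positions 64–71.
Product length = (reverse-primer end) − (forward-primer start) + 1 = 71 − 22 + 1 = 50 bp.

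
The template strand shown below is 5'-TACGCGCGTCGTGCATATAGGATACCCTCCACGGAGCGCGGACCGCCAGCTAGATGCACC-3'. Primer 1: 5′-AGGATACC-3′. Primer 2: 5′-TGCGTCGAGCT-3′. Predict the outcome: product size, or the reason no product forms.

No product — primer 2 has no binding site in the template.

Primer 2 (TGCGTCGAGCT) does not match the top strand, and its reverse complement AGCTCGACGCA does not match either.
With no annealing site for primer 2, no amplification occurs.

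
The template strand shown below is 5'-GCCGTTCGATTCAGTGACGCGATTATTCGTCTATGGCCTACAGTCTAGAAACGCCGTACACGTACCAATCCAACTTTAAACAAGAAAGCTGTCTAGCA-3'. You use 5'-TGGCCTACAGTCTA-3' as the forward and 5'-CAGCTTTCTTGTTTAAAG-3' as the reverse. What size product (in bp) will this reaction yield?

Forward primer TGGCCTACAGTCTA is found on the top strand at positions 34–47.
The reverse primer's reverse complement is CTTTAAACAAGAAAGCTG, which matches the template at positions 74–91.
Product length = (reverse-primer end) − (forward-primer start) + 1 = 91 − 34 + 1 = 58 bp.

58 bp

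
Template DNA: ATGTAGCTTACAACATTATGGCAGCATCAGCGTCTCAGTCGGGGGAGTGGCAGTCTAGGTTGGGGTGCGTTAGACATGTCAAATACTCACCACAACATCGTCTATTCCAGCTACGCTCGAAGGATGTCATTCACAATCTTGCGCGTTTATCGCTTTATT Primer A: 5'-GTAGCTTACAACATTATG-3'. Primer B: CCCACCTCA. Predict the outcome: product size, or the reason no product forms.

Primer B (CCCACCTCA) does not match the top strand, and its reverse complement TGAGGTGGG does not match either.
With no annealing site for primer B, no amplification occurs.

No product — primer B has no binding site in the template.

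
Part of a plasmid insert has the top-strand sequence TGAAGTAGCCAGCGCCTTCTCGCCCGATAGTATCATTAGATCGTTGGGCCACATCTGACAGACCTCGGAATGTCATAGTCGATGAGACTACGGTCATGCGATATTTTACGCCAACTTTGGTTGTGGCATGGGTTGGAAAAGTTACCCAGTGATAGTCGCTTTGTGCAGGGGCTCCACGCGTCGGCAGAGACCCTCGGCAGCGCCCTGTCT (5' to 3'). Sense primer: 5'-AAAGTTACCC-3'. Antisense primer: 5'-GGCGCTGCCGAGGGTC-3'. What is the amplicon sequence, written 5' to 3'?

5'-AAAGTTACCCAGTGATAGTCGCTTTGTGCAGGGGCTCCACGCGTCGGCAGAGACCCTCGGCAGCGCC-3'

The forward primer matches the template at positions 138–147.
Taking the reverse complement of GGCGCTGCCGAGGGTC gives GACCCTCGGCAGCGCC, found at positions 189–204 on the template; the primer anneals here to the top strand with its 3' end pointing upstream.
The product is the template from position 138 through 204 (67 bp).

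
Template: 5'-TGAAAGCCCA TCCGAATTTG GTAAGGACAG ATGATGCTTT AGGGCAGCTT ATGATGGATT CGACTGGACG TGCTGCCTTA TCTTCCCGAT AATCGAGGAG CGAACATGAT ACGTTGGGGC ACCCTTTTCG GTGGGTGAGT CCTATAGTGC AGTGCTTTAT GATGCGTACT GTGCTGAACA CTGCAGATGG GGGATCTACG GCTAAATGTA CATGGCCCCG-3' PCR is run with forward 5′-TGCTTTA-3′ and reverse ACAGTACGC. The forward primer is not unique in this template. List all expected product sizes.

The forward primer TGCTTTA matches the top strand at positions 35–41, 153–159.
The reverse primer's reverse complement is GCGTACTGT, matching at positions 164–172.
Each forward site pairs with the reverse site to give a product ending at position 172: sizes 138, 20 bp.

138 bp, 20 bp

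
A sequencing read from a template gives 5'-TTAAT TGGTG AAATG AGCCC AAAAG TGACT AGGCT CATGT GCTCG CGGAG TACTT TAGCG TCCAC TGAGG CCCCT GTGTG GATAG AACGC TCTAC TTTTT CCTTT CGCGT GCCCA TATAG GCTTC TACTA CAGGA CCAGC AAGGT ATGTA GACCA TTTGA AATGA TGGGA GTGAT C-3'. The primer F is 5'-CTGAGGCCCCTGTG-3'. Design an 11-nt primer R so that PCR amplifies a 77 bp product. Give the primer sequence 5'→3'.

5'-TGCTGGTCCTG-3'

The forward primer binds at positions 65–78, so a 77 bp product ends at position 65 + 77 − 1 = 141.
The reverse primer anneals to the top strand over positions 131–141, i.e. to CAGGACCAGCA.
Its sequence written 5'→3' is the reverse complement: TGCTGGTCCTG.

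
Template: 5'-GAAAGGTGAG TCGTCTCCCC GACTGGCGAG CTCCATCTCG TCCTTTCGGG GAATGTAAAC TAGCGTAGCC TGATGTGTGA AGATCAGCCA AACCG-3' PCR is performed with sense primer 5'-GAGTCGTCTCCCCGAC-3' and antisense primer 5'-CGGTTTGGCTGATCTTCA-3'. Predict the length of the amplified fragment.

Forward primer GAGTCGTCTCCCCGAC is found on the top strand at positions 8–23.
The reverse primer's reverse complement is TGAAGATCAGCCAAACCG, which matches the template at positions 78–95.
The product runs from position 8 to position 95, so its length is 95 − 8 + 1 = 88 bp.

88 bp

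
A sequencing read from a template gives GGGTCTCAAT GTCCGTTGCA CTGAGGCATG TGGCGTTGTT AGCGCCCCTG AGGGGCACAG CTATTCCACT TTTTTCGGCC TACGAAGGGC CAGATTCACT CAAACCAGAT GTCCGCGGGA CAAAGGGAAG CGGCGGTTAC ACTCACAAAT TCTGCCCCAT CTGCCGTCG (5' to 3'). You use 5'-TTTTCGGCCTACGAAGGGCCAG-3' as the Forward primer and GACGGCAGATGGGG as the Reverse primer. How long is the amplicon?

97 bp

Scanning the template, TTTTCGGCCTACGAAGGGCCAG occurs at positions 72–93; this primer anneals to the bottom strand there with its 3' end pointing downstream.
Reverse complement of the reverse primer: CCCCATCTGCCGTC. This occurs on the top strand at positions 155–168.
The product runs from position 72 to position 168, so its length is 168 − 72 + 1 = 97 bp.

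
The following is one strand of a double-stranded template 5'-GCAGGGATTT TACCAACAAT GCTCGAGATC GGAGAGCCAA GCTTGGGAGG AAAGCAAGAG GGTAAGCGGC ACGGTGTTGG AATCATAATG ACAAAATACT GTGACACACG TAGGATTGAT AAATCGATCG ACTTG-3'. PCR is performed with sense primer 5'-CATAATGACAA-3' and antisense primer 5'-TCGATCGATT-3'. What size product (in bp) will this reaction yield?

Forward primer CATAATGACAA is found on the top strand at positions 84–94.
Reverse complement of the reverse primer: AATCGATCGA. This occurs on the top strand at positions 122–131.
Product length = (reverse-primer end) − (forward-primer start) + 1 = 131 − 84 + 1 = 48 bp.

48 bp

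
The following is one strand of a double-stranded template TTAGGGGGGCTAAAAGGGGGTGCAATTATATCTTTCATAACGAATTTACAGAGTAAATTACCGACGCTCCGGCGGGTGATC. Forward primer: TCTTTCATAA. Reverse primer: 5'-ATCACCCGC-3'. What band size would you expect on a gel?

Forward primer TCTTTCATAA is found on the top strand at positions 31–40.
Taking the reverse complement of ATCACCCGC gives GCGGGTGAT, found at positions 72–80 on the template; the primer anneals here to the top strand with its 3' end pointing upstream.
Product length = (reverse-primer end) − (forward-primer start) + 1 = 80 − 31 + 1 = 50 bp.

50 bp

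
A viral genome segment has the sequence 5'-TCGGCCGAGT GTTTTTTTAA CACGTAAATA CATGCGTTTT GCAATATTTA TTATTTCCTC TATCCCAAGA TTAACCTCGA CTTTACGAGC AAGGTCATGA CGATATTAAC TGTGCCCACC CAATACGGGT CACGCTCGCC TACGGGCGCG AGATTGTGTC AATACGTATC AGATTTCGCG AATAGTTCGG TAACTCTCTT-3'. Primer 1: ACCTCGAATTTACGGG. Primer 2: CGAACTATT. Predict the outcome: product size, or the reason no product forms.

No product — primer 1 has no binding site in the template.

Primer 1 (ACCTCGAATTTACGGG) does not match the top strand, and its reverse complement CCCGTAAATTCGAGGT does not match either.
With no annealing site for primer 1, no amplification occurs.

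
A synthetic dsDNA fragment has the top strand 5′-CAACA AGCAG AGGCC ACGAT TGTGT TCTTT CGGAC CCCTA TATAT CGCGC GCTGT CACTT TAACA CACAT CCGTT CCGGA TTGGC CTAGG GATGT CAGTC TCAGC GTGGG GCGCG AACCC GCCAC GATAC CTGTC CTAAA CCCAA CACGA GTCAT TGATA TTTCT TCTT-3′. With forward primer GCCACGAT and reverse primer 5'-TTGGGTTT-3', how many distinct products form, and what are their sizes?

Two products: 133 bp, 25 bp

The forward primer GCCACGAT matches the top strand at positions 13–20, 121–128.
The reverse primer's reverse complement is AAACCCAA, matching at positions 138–145.
Each forward site pairs with the reverse site to give a product ending at position 145: sizes 133, 25 bp.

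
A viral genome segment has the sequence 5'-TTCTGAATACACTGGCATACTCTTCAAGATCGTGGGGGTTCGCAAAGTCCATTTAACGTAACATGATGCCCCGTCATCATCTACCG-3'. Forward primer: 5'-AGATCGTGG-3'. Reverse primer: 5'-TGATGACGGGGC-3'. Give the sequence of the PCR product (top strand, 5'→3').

5'-AGATCGTGGGGGTTCGCAAAGTCCATTTAACGTAACATGATGCCCCGTCATCA-3'

The forward primer matches the template at positions 27–35.
The reverse primer's reverse complement is GCCCCGTCATCA, which matches the template at positions 68–79.
The product is the template from position 27 through 79 (53 bp).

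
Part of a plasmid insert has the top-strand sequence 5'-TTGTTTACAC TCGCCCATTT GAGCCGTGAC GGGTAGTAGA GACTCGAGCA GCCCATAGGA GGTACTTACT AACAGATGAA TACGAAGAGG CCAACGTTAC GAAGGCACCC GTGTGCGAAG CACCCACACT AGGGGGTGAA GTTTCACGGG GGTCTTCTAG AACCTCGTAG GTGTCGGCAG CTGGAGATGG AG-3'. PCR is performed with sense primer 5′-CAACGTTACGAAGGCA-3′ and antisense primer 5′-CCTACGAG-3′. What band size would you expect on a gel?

80 bp

The forward primer matches the template at positions 92–107.
Reverse complement of the reverse primer: CTCGTAGG. This occurs on the top strand at positions 164–171.
The product runs from position 92 to position 171, so its length is 171 − 92 + 1 = 80 bp.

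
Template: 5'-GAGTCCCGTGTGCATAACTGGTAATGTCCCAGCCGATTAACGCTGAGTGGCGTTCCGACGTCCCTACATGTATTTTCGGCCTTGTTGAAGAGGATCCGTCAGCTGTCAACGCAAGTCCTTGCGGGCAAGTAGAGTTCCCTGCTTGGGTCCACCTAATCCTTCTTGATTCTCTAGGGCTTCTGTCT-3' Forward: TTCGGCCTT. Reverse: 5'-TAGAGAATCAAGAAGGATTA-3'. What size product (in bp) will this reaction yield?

Forward primer TTCGGCCTT is found on the top strand at positions 75–83.
Taking the reverse complement of TAGAGAATCAAGAAGGATTA gives TAATCCTTCTTGATTCTCTA, found at positions 154–173 on the template; the primer anneals here to the top strand with its 3' end pointing upstream.
The product runs from position 75 to position 173, so its length is 173 − 75 + 1 = 99 bp.

99 bp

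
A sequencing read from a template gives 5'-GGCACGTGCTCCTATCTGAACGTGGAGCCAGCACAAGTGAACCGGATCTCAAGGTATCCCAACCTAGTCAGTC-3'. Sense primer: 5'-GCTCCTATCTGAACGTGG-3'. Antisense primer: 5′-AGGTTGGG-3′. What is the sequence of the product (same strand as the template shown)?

5'-GCTCCTATCTGAACGTGGAGCCAGCACAAGTGAACCGGATCTCAAGGTATCCCAACCT-3'

The forward primer matches the template at positions 8–25.
Reverse complement of the reverse primer: CCCAACCT. This occurs on the top strand at positions 58–65.
The product is the template from position 8 through 65 (58 bp).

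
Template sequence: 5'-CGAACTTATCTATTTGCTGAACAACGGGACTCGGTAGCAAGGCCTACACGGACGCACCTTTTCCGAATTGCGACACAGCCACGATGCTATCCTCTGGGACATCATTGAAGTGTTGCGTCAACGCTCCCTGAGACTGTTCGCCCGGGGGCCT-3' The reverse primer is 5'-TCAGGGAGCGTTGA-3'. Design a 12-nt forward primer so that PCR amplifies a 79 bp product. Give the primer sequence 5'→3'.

The reverse primer's reverse complement TCAACGCTCCCTGA matches the template at positions 118–131, so the product ends at position 131.
A 79 bp product then starts at position 131 − 79 + 1 = 53.
The forward primer is identical to the top strand there: CGCACCTTTTCC.

5'-CGCACCTTTTCC-3'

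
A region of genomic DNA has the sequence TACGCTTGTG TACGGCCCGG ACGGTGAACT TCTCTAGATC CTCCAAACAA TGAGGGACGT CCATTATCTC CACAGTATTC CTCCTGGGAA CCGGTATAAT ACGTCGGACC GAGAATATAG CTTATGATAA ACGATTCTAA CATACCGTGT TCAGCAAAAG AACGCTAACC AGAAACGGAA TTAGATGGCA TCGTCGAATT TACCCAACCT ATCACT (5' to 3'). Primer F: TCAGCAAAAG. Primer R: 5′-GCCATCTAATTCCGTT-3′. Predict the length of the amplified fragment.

39 bp

Forward primer TCAGCAAAAG is found on the top strand at positions 151–160.
The reverse primer's reverse complement is AACGGAATTAGATGGC, which matches the template at positions 174–189.
Product length = (reverse-primer end) − (forward-primer start) + 1 = 189 − 151 + 1 = 39 bp.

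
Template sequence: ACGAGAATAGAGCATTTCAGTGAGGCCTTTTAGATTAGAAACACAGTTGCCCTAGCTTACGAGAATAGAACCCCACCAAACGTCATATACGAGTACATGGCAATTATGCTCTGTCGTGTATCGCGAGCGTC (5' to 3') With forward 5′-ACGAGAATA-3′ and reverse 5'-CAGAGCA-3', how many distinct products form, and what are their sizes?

Two products: 113 bp, 55 bp

The forward primer ACGAGAATA matches the top strand at positions 1–9, 59–67.
The reverse primer's reverse complement is TGCTCTG, matching at positions 107–113.
Each forward site pairs with the reverse site to give a product ending at position 113: sizes 113, 55 bp.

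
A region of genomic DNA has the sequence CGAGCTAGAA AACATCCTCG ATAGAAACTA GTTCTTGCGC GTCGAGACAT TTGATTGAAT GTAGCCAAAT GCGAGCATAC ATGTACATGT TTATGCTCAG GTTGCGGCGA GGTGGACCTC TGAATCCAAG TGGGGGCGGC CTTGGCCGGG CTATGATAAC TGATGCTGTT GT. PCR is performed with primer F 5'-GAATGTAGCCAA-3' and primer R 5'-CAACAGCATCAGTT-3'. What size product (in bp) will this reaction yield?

115 bp

Scanning the template, GAATGTAGCCAA occurs at positions 57–68; this primer anneals to the bottom strand there with its 3' end pointing downstream.
The reverse primer's reverse complement is AACTGATGCTGTTG, which matches the template at positions 158–171.
Product length = (reverse-primer end) − (forward-primer start) + 1 = 171 − 57 + 1 = 115 bp.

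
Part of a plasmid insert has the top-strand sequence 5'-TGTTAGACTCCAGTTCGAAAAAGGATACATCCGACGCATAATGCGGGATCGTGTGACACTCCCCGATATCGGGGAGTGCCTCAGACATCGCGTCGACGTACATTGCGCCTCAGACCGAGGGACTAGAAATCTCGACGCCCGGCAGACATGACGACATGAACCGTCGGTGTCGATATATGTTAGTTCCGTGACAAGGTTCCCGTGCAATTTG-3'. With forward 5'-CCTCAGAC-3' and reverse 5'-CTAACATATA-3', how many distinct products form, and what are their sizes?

Two products: 105 bp, 76 bp

The forward primer CCTCAGAC matches the top strand at positions 79–86, 108–115.
The reverse primer's reverse complement is TATATGTTAG, matching at positions 174–183.
Each forward site pairs with the reverse site to give a product ending at position 183: sizes 105, 76 bp.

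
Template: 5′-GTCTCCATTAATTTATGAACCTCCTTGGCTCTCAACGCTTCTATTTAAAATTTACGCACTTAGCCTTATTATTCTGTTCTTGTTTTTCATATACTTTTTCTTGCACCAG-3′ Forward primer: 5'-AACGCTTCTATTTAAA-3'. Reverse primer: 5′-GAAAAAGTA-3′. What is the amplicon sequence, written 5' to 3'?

5'-AACGCTTCTATTTAAAATTTACGCACTTAGCCTTATTATTCTGTTCTTGTTTTTCATATACTTTTTC-3'

Forward primer AACGCTTCTATTTAAA is found on the top strand at positions 34–49.
Reverse complement of the reverse primer: TACTTTTTC. This occurs on the top strand at positions 92–100.
The product is the template from position 34 through 100 (67 bp).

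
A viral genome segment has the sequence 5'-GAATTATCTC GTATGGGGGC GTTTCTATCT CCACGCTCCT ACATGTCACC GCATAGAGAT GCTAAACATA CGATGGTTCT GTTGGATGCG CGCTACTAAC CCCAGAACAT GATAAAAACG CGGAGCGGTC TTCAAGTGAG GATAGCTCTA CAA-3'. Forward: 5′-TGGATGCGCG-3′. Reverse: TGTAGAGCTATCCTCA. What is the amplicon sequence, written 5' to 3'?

5'-TGGATGCGCGCTACTAACCCCAGAACATGATAAAAACGCGGAGCGGTCTTCAAGTGAGGATAGCTCTACA-3'

The forward primer matches the template at positions 83–92.
Reverse complement of the reverse primer: TGAGGATAGCTCTACA. This occurs on the top strand at positions 137–152.
The product is the template from position 83 through 152 (70 bp).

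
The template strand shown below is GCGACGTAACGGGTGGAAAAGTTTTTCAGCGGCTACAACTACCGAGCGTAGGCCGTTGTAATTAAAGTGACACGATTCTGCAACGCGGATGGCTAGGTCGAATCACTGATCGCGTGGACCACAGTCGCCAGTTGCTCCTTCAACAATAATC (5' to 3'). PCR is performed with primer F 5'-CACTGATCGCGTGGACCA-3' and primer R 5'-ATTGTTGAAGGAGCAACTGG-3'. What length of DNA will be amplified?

The forward primer matches the template at positions 104–121.
Reverse complement of the reverse primer: CCAGTTGCTCCTTCAACAAT. This occurs on the top strand at positions 128–147.
Product length = (reverse-primer end) − (forward-primer start) + 1 = 147 − 104 + 1 = 44 bp.

44 bp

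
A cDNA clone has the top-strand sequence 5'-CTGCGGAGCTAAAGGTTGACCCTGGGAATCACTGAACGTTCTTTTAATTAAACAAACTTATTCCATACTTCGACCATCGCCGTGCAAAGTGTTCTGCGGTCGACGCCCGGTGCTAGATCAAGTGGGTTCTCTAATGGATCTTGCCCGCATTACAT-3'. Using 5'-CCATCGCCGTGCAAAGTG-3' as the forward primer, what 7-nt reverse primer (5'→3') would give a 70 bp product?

The forward primer binds at positions 74–91, so a 70 bp product ends at position 74 + 70 − 1 = 143.
The reverse primer anneals to the top strand over positions 137–143, i.e. to GATCTTG.
Its sequence written 5'→3' is the reverse complement: CAAGATC.

5'-CAAGATC-3'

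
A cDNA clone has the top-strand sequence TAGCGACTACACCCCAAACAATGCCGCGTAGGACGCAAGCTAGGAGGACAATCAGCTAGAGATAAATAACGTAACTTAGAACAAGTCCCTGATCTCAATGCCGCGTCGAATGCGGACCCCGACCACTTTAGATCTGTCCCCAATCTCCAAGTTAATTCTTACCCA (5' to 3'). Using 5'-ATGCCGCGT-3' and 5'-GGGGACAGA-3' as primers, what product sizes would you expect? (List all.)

121 bp, 44 bp

The forward primer ATGCCGCGT matches the top strand at positions 21–29, 98–106.
The reverse primer's reverse complement is TCTGTCCCC, matching at positions 133–141.
Each forward site pairs with the reverse site to give a product ending at position 141: sizes 121, 44 bp.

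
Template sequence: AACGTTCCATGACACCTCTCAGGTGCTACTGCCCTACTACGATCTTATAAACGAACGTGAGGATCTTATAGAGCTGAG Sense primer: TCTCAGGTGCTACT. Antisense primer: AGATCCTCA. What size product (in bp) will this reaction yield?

The forward primer matches the template at positions 17–30.
The reverse primer's reverse complement is TGAGGATCT, which matches the template at positions 58–66.
The product runs from position 17 to position 66, so its length is 66 − 17 + 1 = 50 bp.

50 bp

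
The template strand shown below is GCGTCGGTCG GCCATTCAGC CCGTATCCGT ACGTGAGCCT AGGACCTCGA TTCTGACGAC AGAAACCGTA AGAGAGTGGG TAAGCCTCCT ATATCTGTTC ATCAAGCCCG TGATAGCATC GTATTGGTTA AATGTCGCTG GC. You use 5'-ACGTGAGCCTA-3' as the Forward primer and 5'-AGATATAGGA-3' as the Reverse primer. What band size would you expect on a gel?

66 bp

The forward primer matches the template at positions 31–41.
The reverse primer's reverse complement is TCCTATATCT, which matches the template at positions 87–96.
Product length = (reverse-primer end) − (forward-primer start) + 1 = 96 − 31 + 1 = 66 bp.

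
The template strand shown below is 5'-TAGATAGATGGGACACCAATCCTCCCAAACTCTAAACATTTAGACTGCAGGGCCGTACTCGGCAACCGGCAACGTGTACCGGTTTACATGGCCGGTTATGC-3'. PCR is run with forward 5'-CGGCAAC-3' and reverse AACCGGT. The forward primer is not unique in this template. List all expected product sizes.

The forward primer CGGCAAC matches the top strand at positions 60–66, 67–73.
The reverse primer's reverse complement is ACCGGTT, matching at positions 78–84.
Each forward site pairs with the reverse site to give a product ending at position 84: sizes 25, 18 bp.

25 bp, 18 bp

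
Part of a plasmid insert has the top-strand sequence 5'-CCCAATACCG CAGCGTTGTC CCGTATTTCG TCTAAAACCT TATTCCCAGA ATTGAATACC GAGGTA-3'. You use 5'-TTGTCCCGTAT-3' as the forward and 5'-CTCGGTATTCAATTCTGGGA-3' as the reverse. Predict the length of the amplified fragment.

48 bp

Forward primer TTGTCCCGTAT is found on the top strand at positions 16–26.
Reverse complement of the reverse primer: TCCCAGAATTGAATACCGAG. This occurs on the top strand at positions 44–63.
The product runs from position 16 to position 63, so its length is 63 − 16 + 1 = 48 bp.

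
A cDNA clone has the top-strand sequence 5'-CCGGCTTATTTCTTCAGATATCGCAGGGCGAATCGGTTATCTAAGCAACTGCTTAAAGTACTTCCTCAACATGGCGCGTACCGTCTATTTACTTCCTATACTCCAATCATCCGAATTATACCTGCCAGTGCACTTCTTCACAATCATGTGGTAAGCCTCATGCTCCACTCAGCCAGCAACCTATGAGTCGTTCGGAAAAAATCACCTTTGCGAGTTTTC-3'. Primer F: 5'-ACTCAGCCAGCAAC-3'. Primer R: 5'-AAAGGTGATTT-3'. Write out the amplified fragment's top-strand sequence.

5'-ACTCAGCCAGCAACCTATGAGTCGTTCGGAAAAAATCACCTTT-3'

Scanning the template, ACTCAGCCAGCAAC occurs at positions 167–180; this primer anneals to the bottom strand there with its 3' end pointing downstream.
The reverse primer's reverse complement is AAATCACCTTT, which matches the template at positions 199–209.
The product is the template from position 167 through 209 (43 bp).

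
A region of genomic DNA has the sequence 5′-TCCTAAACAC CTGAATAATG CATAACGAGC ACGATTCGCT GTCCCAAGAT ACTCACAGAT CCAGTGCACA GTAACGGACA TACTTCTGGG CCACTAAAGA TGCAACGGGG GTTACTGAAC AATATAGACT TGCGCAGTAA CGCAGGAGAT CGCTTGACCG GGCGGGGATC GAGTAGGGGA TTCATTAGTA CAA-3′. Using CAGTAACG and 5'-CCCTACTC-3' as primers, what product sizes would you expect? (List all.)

110 bp, 44 bp

The forward primer CAGTAACG matches the top strand at positions 69–76, 135–142.
The reverse primer's reverse complement is GAGTAGGG, matching at positions 171–178.
Each forward site pairs with the reverse site to give a product ending at position 178: sizes 110, 44 bp.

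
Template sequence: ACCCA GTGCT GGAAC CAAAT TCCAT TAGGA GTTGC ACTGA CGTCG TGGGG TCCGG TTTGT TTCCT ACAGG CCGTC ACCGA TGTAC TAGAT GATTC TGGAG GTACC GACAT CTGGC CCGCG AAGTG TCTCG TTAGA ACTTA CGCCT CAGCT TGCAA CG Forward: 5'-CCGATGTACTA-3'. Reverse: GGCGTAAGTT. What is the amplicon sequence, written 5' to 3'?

The forward primer matches the template at positions 77–87.
The reverse primer's reverse complement is AACTTACGCC, which matches the template at positions 135–144.
The product is the template from position 77 through 144 (68 bp).

5'-CCGATGTACTAGATGATTCTGGAGGTACCGACATCTGGCCCGCGAAGTGTCTCGTTAGAACTTACGCC-3'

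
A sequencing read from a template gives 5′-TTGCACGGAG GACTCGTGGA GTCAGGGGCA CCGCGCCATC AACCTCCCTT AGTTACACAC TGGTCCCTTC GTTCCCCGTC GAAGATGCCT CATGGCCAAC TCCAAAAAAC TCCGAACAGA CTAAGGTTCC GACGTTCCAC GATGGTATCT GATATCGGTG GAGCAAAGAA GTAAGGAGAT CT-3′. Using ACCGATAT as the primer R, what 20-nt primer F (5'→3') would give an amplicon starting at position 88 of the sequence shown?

The reverse primer's reverse complement ATATCGGT matches the template at positions 152–159; the product starts at position 88.
The forward primer is identical to the top strand over positions 88–107: CCTCATGGCCAACTCCAAAA.

5'-CCTCATGGCCAACTCCAAAA-3'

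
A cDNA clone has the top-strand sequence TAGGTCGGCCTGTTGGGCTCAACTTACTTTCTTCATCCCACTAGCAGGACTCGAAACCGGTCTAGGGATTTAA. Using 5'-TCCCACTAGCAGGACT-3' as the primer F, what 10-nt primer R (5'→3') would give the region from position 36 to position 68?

The product's 3' end on the top strand is position 68.
The reverse primer anneals to the top strand over positions 59–68, i.e. to GGTCTAGGGA.
Its sequence written 5'→3' is the reverse complement: TCCCTAGACC.

5'-TCCCTAGACC-3'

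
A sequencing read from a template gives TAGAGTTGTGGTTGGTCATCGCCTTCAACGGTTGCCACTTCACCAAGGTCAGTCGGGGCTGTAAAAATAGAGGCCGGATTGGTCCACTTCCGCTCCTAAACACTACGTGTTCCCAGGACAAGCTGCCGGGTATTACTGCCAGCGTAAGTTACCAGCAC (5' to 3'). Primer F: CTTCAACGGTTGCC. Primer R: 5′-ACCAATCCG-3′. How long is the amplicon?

61 bp

The forward primer matches the template at positions 23–36.
Taking the reverse complement of ACCAATCCG gives CGGATTGGT, found at positions 75–83 on the template; the primer anneals here to the top strand with its 3' end pointing upstream.
Amplicon spans positions 23–83: 61 bp.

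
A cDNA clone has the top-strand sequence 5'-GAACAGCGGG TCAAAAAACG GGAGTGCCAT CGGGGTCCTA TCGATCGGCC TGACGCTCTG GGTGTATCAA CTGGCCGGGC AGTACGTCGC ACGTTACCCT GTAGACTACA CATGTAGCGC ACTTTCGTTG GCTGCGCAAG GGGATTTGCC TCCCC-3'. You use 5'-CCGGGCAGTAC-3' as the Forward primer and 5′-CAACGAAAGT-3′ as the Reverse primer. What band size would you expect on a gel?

Scanning the template, CCGGGCAGTAC occurs at positions 75–85; this primer anneals to the bottom strand there with its 3' end pointing downstream.
The reverse primer's reverse complement is ACTTTCGTTG, which matches the template at positions 121–130.
The product runs from position 75 to position 130, so its length is 130 − 75 + 1 = 56 bp.

56 bp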